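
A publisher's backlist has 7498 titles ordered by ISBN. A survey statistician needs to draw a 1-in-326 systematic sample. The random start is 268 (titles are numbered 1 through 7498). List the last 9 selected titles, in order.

4832, 5158, 5484, 5810, 6136, 6462, 6788, 7114, 7440

15th selection = 268 + 14×326 = 4832
16th: 4832 + 326 = 5158
17th: 5158 + 326 = 5484
18th: 5484 + 326 = 5810
19th: 5810 + 326 = 6136
20th: 6136 + 326 = 6462
21st: 6462 + 326 = 6788
22nd: 6788 + 326 = 7114
23rd: 7114 + 326 = 7440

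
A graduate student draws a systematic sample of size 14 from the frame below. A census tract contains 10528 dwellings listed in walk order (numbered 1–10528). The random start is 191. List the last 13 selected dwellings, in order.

k = N/n = 10528/14 = 752
2nd selection = 191 + 1×752 = 943
3rd: 943 + 752 = 1695
4th: 1695 + 752 = 2447
5th: 2447 + 752 = 3199
6th: 3199 + 752 = 3951
7th: 3951 + 752 = 4703
8th: 4703 + 752 = 5455
9th: 5455 + 752 = 6207
10th: 6207 + 752 = 6959
11th: 6959 + 752 = 7711
12th: 7711 + 752 = 8463
13th: 8463 + 752 = 9215
14th: 9215 + 752 = 9967

943, 1695, 2447, 3199, 3951, 4703, 5455, 6207, 6959, 7711, 8463, 9215, 9967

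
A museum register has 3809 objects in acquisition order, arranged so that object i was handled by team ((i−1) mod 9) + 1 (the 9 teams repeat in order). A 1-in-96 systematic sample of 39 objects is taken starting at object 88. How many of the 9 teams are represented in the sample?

Consecutive selections differ by k = 96, so their team numbers differ by 96 mod 9 = 6.
gcd(96, 9) = 3, so the sample visits 9/3 = 3 distinct residues mod 9.
Start 88 is team 7; the teams hit are 1, 4, 7.

3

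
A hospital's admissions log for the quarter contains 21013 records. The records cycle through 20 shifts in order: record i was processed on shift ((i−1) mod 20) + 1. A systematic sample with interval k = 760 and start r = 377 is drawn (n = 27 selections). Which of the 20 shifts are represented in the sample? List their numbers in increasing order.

17

Consecutive selections differ by k = 760, so their shift numbers differ by 760 mod 20 = 0.
gcd(760, 20) = 20, so the sample visits 20/20 = 1 distinct residues mod 20.
Start 377 is shift 17; the shifts hit are 17.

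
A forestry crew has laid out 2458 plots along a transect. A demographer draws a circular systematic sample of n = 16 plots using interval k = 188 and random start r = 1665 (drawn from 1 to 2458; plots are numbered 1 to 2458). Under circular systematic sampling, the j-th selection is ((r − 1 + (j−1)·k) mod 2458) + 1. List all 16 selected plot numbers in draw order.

Selection 1: 1665
Selection 2: 1665 + 188 = 1853
Selection 3: 1853 + 188 = 2041
Selection 4: 2041 + 188 = 2229
Selection 5: 2229 + 188 = 2417
Selection 6: 2417 + 188 = 2605 → 2605 − 2458 = 147
Selection 7: 147 + 188 = 335
Selection 8: 335 + 188 = 523
Selection 9: 523 + 188 = 711
Selection 10: 711 + 188 = 899
Selection 11: 899 + 188 = 1087
Selection 12: 1087 + 188 = 1275
Selection 13: 1275 + 188 = 1463
Selection 14: 1463 + 188 = 1651
Selection 15: 1651 + 188 = 1839
Selection 16: 1839 + 188 = 2027

1665, 1853, 2041, 2229, 2417, 147, 335, 523, 711, 899, 1087, 1275, 1463, 1651, 1839, 2027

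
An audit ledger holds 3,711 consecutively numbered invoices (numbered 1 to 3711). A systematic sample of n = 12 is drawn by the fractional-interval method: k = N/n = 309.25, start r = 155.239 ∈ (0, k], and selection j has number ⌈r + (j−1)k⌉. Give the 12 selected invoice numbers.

j=1: r + 0k = 155.239 → ⌈·⌉ = 156
j=2: r + 1k = 464.489 → ⌈·⌉ = 465
j=3: r + 2k = 773.739 → ⌈·⌉ = 774
j=4: r + 3k = 1082.989 → ⌈·⌉ = 1083
j=5: r + 4k = 1392.239 → ⌈·⌉ = 1393
j=6: r + 5k = 1701.489 → ⌈·⌉ = 1702
j=7: r + 6k = 2010.739 → ⌈·⌉ = 2011
j=8: r + 7k = 2319.989 → ⌈·⌉ = 2320
j=9: r + 8k = 2629.239 → ⌈·⌉ = 2630
j=10: r + 9k = 2938.489 → ⌈·⌉ = 2939
j=11: r + 10k = 3247.739 → ⌈·⌉ = 3248
j=12: r + 11k = 3556.989 → ⌈·⌉ = 3557

156, 465, 774, 1083, 1393, 1702, 2011, 2320, 2630, 2939, 3248, 3557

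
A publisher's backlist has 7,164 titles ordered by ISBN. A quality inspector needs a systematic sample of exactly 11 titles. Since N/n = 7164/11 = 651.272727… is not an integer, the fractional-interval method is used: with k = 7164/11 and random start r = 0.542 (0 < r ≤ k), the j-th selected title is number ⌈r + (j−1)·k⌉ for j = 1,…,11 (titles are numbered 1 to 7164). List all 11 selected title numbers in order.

1, 652, 1304, 1955, 2606, 3257, 3909, 4560, 5211, 5862, 6514

j=1: r + 0k = 0.542 → ⌈·⌉ = 1
j=2: r + 1k = 651.814727… → ⌈·⌉ = 652
j=3: r + 2k = 1303.087454… → ⌈·⌉ = 1304
j=4: r + 3k = 1954.360181… → ⌈·⌉ = 1955
j=5: r + 4k = 2605.632909… → ⌈·⌉ = 2606
j=6: r + 5k = 3256.905636… → ⌈·⌉ = 3257
j=7: r + 6k = 3908.178363… → ⌈·⌉ = 3909
j=8: r + 7k = 4559.451090… → ⌈·⌉ = 4560
j=9: r + 8k = 5210.723818… → ⌈·⌉ = 5211
j=10: r + 9k = 5861.996545… → ⌈·⌉ = 5862
j=11: r + 10k = 6513.269272… → ⌈·⌉ = 6514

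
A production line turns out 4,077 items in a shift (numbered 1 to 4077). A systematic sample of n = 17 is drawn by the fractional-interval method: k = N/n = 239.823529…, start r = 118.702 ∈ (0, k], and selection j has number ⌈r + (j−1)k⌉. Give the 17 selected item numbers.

119, 359, 599, 839, 1078, 1318, 1558, 1798, 2038, 2278, 2517, 2757, 2997, 3237, 3477, 3717, 3956

j=1: r + 0k = 118.702 → ⌈·⌉ = 119
j=2: r + 1k = 358.525529… → ⌈·⌉ = 359
j=3: r + 2k = 598.349058… → ⌈·⌉ = 599
j=4: r + 3k = 838.172588… → ⌈·⌉ = 839
j=5: r + 4k = 1077.996117… → ⌈·⌉ = 1078
j=6: r + 5k = 1317.819647… → ⌈·⌉ = 1318
j=7: r + 6k = 1557.643176… → ⌈·⌉ = 1558
j=8: r + 7k = 1797.466705… → ⌈·⌉ = 1798
j=9: r + 8k = 2037.290235… → ⌈·⌉ = 2038
j=10: r + 9k = 2277.113764… → ⌈·⌉ = 2278
j=11: r + 10k = 2516.937294… → ⌈·⌉ = 2517
j=12: r + 11k = 2756.760823… → ⌈·⌉ = 2757
j=13: r + 12k = 2996.584352… → ⌈·⌉ = 2997
j=14: r + 13k = 3236.407882… → ⌈·⌉ = 3237
j=15: r + 14k = 3476.231411… → ⌈·⌉ = 3477
j=16: r + 15k = 3716.054941… → ⌈·⌉ = 3717
j=17: r + 16k = 3955.878470… → ⌈·⌉ = 3956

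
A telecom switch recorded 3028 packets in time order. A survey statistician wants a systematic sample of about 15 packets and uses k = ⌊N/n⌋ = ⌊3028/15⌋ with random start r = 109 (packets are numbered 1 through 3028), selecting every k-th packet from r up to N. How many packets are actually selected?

k = ⌊3028/15⌋ = 201
Achieved size = ⌊(3028 − 109)/201⌋ + 1 = ⌊2919/201⌋ + 1 = 14 + 1 = 15
(last selection: 109 + 14×201 = 2923 ≤ 3028; next would be 3124 > 3028)

15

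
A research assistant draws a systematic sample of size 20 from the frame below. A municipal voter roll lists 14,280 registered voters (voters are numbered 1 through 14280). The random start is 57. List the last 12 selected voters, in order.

5769, 6483, 7197, 7911, 8625, 9339, 10053, 10767, 11481, 12195, 12909, 13623

k = N/n = 14280/20 = 714
9th selection = 57 + 8×714 = 5769
10th: 5769 + 714 = 6483
11th: 6483 + 714 = 7197
12th: 7197 + 714 = 7911
13th: 7911 + 714 = 8625
14th: 8625 + 714 = 9339
15th: 9339 + 714 = 10053
16th: 10053 + 714 = 10767
17th: 10767 + 714 = 11481
18th: 11481 + 714 = 12195
19th: 12195 + 714 = 12909
20th: 12909 + 714 = 13623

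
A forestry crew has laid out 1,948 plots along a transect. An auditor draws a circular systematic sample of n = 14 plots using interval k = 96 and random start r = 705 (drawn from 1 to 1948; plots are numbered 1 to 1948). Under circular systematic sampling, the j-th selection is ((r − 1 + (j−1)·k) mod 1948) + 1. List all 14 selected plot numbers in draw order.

Selection 1: 705
Selection 2: 705 + 96 = 801
Selection 3: 801 + 96 = 897
Selection 4: 897 + 96 = 993
Selection 5: 993 + 96 = 1089
Selection 6: 1089 + 96 = 1185
Selection 7: 1185 + 96 = 1281
Selection 8: 1281 + 96 = 1377
Selection 9: 1377 + 96 = 1473
Selection 10: 1473 + 96 = 1569
Selection 11: 1569 + 96 = 1665
Selection 12: 1665 + 96 = 1761
Selection 13: 1761 + 96 = 1857
Selection 14: 1857 + 96 = 1953 → 1953 − 1948 = 5

705, 801, 897, 993, 1089, 1185, 1281, 1377, 1473, 1569, 1665, 1761, 1857, 5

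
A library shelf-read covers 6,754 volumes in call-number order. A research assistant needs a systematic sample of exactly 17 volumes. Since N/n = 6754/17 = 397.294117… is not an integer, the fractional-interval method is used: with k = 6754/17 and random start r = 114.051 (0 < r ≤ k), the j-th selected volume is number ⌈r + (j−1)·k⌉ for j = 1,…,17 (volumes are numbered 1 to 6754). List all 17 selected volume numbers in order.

115, 512, 909, 1306, 1704, 2101, 2498, 2896, 3293, 3690, 4087, 4485, 4882, 5279, 5677, 6074, 6471

j=1: r + 0k = 114.051 → ⌈·⌉ = 115
j=2: r + 1k = 511.345117… → ⌈·⌉ = 512
j=3: r + 2k = 908.639235… → ⌈·⌉ = 909
j=4: r + 3k = 1305.933352… → ⌈·⌉ = 1306
j=5: r + 4k = 1703.227470… → ⌈·⌉ = 1704
j=6: r + 5k = 2100.521588… → ⌈·⌉ = 2101
j=7: r + 6k = 2497.815705… → ⌈·⌉ = 2498
j=8: r + 7k = 2895.109823… → ⌈·⌉ = 2896
j=9: r + 8k = 3292.403941… → ⌈·⌉ = 3293
j=10: r + 9k = 3689.698058… → ⌈·⌉ = 3690
j=11: r + 10k = 4086.992176… → ⌈·⌉ = 4087
j=12: r + 11k = 4484.286294… → ⌈·⌉ = 4485
j=13: r + 12k = 4881.580411… → ⌈·⌉ = 4882
j=14: r + 13k = 5278.874529… → ⌈·⌉ = 5279
j=15: r + 14k = 5676.168647… → ⌈·⌉ = 5677
j=16: r + 15k = 6073.462764… → ⌈·⌉ = 6074
j=17: r + 16k = 6470.756882… → ⌈·⌉ = 6471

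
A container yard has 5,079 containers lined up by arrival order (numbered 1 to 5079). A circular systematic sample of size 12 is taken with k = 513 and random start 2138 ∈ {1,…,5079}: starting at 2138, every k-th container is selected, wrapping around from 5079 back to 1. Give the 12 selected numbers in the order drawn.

Selection 1: 2138
Selection 2: 2138 + 513 = 2651
Selection 3: 2651 + 513 = 3164
Selection 4: 3164 + 513 = 3677
Selection 5: 3677 + 513 = 4190
Selection 6: 4190 + 513 = 4703
Selection 7: 4703 + 513 = 5216 → 5216 − 5079 = 137
Selection 8: 137 + 513 = 650
Selection 9: 650 + 513 = 1163
Selection 10: 1163 + 513 = 1676
Selection 11: 1676 + 513 = 2189
Selection 12: 2189 + 513 = 2702

2138, 2651, 3164, 3677, 4190, 4703, 137, 650, 1163, 1676, 2189, 2702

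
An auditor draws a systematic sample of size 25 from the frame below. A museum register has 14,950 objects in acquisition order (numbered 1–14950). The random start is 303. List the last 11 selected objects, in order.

8675, 9273, 9871, 10469, 11067, 11665, 12263, 12861, 13459, 14057, 14655

k = N/n = 14950/25 = 598
15th selection = 303 + 14×598 = 8675
16th: 8675 + 598 = 9273
17th: 9273 + 598 = 9871
18th: 9871 + 598 = 10469
19th: 10469 + 598 = 11067
20th: 11067 + 598 = 11665
21st: 11665 + 598 = 12263
22nd: 12263 + 598 = 12861
23rd: 12861 + 598 = 13459
24th: 13459 + 598 = 14057
25th: 14057 + 598 = 14655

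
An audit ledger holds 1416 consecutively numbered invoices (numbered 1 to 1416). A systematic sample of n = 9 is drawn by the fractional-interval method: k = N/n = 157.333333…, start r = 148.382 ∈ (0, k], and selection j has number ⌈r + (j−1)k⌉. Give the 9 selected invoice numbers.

149, 306, 464, 621, 778, 936, 1093, 1250, 1408

j=1: r + 0k = 148.382 → ⌈·⌉ = 149
j=2: r + 1k = 305.715333… → ⌈·⌉ = 306
j=3: r + 2k = 463.048666… → ⌈·⌉ = 464
j=4: r + 3k = 620.382 → ⌈·⌉ = 621
j=5: r + 4k = 777.715333… → ⌈·⌉ = 778
j=6: r + 5k = 935.048666… → ⌈·⌉ = 936
j=7: r + 6k = 1092.382 → ⌈·⌉ = 1093
j=8: r + 7k = 1249.715333… → ⌈·⌉ = 1250
j=9: r + 8k = 1407.048666… → ⌈·⌉ = 1408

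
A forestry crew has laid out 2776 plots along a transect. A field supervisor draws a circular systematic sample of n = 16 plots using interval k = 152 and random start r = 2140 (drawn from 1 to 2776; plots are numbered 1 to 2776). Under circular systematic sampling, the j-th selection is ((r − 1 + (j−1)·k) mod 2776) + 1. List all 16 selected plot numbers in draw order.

Selection 1: 2140
Selection 2: 2140 + 152 = 2292
Selection 3: 2292 + 152 = 2444
Selection 4: 2444 + 152 = 2596
Selection 5: 2596 + 152 = 2748
Selection 6: 2748 + 152 = 2900 → 2900 − 2776 = 124
Selection 7: 124 + 152 = 276
Selection 8: 276 + 152 = 428
Selection 9: 428 + 152 = 580
Selection 10: 580 + 152 = 732
Selection 11: 732 + 152 = 884
Selection 12: 884 + 152 = 1036
Selection 13: 1036 + 152 = 1188
Selection 14: 1188 + 152 = 1340
Selection 15: 1340 + 152 = 1492
Selection 16: 1492 + 152 = 1644

2140, 2292, 2444, 2596, 2748, 124, 276, 428, 580, 732, 884, 1036, 1188, 1340, 1492, 1644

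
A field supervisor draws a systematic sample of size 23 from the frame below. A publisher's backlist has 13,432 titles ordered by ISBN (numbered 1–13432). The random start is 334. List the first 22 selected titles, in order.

k = N/n = 13432/23 = 584
title 1: 334
title 2: 334 + 584 = 918
title 3: 918 + 584 = 1502
title 4: 1502 + 584 = 2086
title 5: 2086 + 584 = 2670
title 6: 2670 + 584 = 3254
title 7: 3254 + 584 = 3838
title 8: 3838 + 584 = 4422
title 9: 4422 + 584 = 5006
title 10: 5006 + 584 = 5590
title 11: 5590 + 584 = 6174
title 12: 6174 + 584 = 6758
title 13: 6758 + 584 = 7342
title 14: 7342 + 584 = 7926
title 15: 7926 + 584 = 8510
title 16: 8510 + 584 = 9094
title 17: 9094 + 584 = 9678
title 18: 9678 + 584 = 10262
title 19: 10262 + 584 = 10846
title 20: 10846 + 584 = 11430
title 21: 11430 + 584 = 12014
title 22: 12014 + 584 = 12598

334, 918, 1502, 2086, 2670, 3254, 3838, 4422, 5006, 5590, 6174, 6758, 7342, 7926, 8510, 9094, 9678, 10262, 10846, 11430, 12014, 12598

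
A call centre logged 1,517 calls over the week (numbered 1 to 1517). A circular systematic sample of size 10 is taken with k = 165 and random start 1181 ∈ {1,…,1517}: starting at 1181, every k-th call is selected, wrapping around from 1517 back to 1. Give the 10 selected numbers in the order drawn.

1181, 1346, 1511, 159, 324, 489, 654, 819, 984, 1149

Selection 1: 1181
Selection 2: 1181 + 165 = 1346
Selection 3: 1346 + 165 = 1511
Selection 4: 1511 + 165 = 1676 → 1676 − 1517 = 159
Selection 5: 159 + 165 = 324
Selection 6: 324 + 165 = 489
Selection 7: 489 + 165 = 654
Selection 8: 654 + 165 = 819
Selection 9: 819 + 165 = 984
Selection 10: 984 + 165 = 1149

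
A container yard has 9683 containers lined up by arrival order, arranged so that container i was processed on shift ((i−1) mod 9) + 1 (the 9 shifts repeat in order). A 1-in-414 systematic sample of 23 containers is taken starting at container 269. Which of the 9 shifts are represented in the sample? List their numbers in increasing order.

Consecutive selections differ by k = 414, so their shift numbers differ by 414 mod 9 = 0.
gcd(414, 9) = 9, so the sample visits 9/9 = 1 distinct residues mod 9.
Start 269 is shift 8; the shifts hit are 8.

8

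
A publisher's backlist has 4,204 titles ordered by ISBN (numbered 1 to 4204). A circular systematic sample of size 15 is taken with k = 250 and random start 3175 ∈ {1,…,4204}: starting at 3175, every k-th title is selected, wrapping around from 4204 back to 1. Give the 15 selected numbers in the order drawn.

3175, 3425, 3675, 3925, 4175, 221, 471, 721, 971, 1221, 1471, 1721, 1971, 2221, 2471

Selection 1: 3175
Selection 2: 3175 + 250 = 3425
Selection 3: 3425 + 250 = 3675
Selection 4: 3675 + 250 = 3925
Selection 5: 3925 + 250 = 4175
Selection 6: 4175 + 250 = 4425 → 4425 − 4204 = 221
Selection 7: 221 + 250 = 471
Selection 8: 471 + 250 = 721
Selection 9: 721 + 250 = 971
Selection 10: 971 + 250 = 1221
Selection 11: 1221 + 250 = 1471
Selection 12: 1471 + 250 = 1721
Selection 13: 1721 + 250 = 1971
Selection 14: 1971 + 250 = 2221
Selection 15: 2221 + 250 = 2471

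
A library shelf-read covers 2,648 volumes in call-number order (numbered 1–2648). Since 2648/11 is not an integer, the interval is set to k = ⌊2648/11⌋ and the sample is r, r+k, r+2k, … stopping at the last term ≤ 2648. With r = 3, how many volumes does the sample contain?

12

k = ⌊2648/11⌋ = 240
Achieved size = ⌊(2648 − 3)/240⌋ + 1 = ⌊2645/240⌋ + 1 = 11 + 1 = 12
(last selection: 3 + 11×240 = 2643 ≤ 2648; next would be 2883 > 2648)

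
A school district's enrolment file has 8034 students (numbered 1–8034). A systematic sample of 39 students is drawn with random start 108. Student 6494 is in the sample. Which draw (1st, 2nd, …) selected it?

k = 8034/39 = 206
position = (6494 − 108)/206 + 1 = 6386/206 + 1 = 31 + 1 = 32

32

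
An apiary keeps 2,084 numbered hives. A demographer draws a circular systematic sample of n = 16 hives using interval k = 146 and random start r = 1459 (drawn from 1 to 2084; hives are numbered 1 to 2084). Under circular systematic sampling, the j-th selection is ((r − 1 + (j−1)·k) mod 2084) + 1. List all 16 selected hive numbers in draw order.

1459, 1605, 1751, 1897, 2043, 105, 251, 397, 543, 689, 835, 981, 1127, 1273, 1419, 1565

Selection 1: 1459
Selection 2: 1459 + 146 = 1605
Selection 3: 1605 + 146 = 1751
Selection 4: 1751 + 146 = 1897
Selection 5: 1897 + 146 = 2043
Selection 6: 2043 + 146 = 2189 → 2189 − 2084 = 105
Selection 7: 105 + 146 = 251
Selection 8: 251 + 146 = 397
Selection 9: 397 + 146 = 543
Selection 10: 543 + 146 = 689
Selection 11: 689 + 146 = 835
Selection 12: 835 + 146 = 981
Selection 13: 981 + 146 = 1127
Selection 14: 1127 + 146 = 1273
Selection 15: 1273 + 146 = 1419
Selection 16: 1419 + 146 = 1565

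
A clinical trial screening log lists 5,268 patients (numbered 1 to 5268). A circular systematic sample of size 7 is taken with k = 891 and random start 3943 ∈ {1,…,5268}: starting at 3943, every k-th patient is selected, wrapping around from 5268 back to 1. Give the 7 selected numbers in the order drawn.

3943, 4834, 457, 1348, 2239, 3130, 4021

Selection 1: 3943
Selection 2: 3943 + 891 = 4834
Selection 3: 4834 + 891 = 5725 → 5725 − 5268 = 457
Selection 4: 457 + 891 = 1348
Selection 5: 1348 + 891 = 2239
Selection 6: 2239 + 891 = 3130
Selection 7: 3130 + 891 = 4021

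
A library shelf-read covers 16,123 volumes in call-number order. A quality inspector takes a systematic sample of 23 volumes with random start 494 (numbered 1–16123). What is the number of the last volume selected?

15916

k = 16123/23 = 701
23rd selection = r + (23−1)·k = 494 + 22×701 = 494 + 15422 = 15916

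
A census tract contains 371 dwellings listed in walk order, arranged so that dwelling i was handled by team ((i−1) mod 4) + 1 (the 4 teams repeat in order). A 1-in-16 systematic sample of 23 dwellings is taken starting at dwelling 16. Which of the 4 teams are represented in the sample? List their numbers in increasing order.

Consecutive selections differ by k = 16, so their team numbers differ by 16 mod 4 = 0.
gcd(16, 4) = 4, so the sample visits 4/4 = 1 distinct residues mod 4.
Start 16 is team 4; the teams hit are 4.

4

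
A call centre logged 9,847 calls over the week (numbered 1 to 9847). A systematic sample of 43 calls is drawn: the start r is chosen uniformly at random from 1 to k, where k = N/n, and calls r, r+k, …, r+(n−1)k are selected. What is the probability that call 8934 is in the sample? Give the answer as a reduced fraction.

k = 9847/43 = 229.
Call 8934 is selected iff r ≡ 8934 (mod 229); exactly one such r in {1,…,229}.
Inclusion probability = 1/229.

1/229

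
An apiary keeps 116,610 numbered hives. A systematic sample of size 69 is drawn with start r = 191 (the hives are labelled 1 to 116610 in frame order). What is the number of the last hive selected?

115111

k = 116610/69 = 1690
69th selection = r + (69−1)·k = 191 + 68×1690 = 191 + 114920 = 115111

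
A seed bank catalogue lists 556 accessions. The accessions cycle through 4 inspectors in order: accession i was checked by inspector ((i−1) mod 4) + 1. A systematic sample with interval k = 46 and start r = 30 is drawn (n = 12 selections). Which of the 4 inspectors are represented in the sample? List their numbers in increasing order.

2, 4

Consecutive selections differ by k = 46, so their inspector numbers differ by 46 mod 4 = 2.
gcd(46, 4) = 2, so the sample visits 4/2 = 2 distinct residues mod 4.
Start 30 is inspector 2; the inspectors hit are 2, 4.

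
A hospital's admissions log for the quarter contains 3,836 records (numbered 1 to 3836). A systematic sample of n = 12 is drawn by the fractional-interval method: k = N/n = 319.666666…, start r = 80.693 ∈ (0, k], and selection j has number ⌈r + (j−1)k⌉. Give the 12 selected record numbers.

81, 401, 721, 1040, 1360, 1680, 1999, 2319, 2639, 2958, 3278, 3598

j=1: r + 0k = 80.693 → ⌈·⌉ = 81
j=2: r + 1k = 400.359666… → ⌈·⌉ = 401
j=3: r + 2k = 720.026333… → ⌈·⌉ = 721
j=4: r + 3k = 1039.693 → ⌈·⌉ = 1040
j=5: r + 4k = 1359.359666… → ⌈·⌉ = 1360
j=6: r + 5k = 1679.026333… → ⌈·⌉ = 1680
j=7: r + 6k = 1998.693 → ⌈·⌉ = 1999
j=8: r + 7k = 2318.359666… → ⌈·⌉ = 2319
j=9: r + 8k = 2638.026333… → ⌈·⌉ = 2639
j=10: r + 9k = 2957.693 → ⌈·⌉ = 2958
j=11: r + 10k = 3277.359666… → ⌈·⌉ = 3278
j=12: r + 11k = 3597.026333… → ⌈·⌉ = 3598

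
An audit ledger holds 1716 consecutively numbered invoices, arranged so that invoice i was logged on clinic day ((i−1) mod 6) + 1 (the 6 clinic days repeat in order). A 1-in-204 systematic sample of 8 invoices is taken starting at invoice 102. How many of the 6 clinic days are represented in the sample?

Consecutive selections differ by k = 204, so their clinic day numbers differ by 204 mod 6 = 0.
gcd(204, 6) = 6, so the sample visits 6/6 = 1 distinct residues mod 6.
Start 102 is clinic day 6; the clinic days hit are 6.

1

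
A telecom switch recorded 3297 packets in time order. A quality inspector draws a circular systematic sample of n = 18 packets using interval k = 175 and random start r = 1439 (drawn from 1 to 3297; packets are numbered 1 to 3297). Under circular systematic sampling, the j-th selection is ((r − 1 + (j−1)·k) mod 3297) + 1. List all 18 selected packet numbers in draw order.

1439, 1614, 1789, 1964, 2139, 2314, 2489, 2664, 2839, 3014, 3189, 67, 242, 417, 592, 767, 942, 1117

Selection 1: 1439
Selection 2: 1439 + 175 = 1614
Selection 3: 1614 + 175 = 1789
Selection 4: 1789 + 175 = 1964
Selection 5: 1964 + 175 = 2139
Selection 6: 2139 + 175 = 2314
Selection 7: 2314 + 175 = 2489
Selection 8: 2489 + 175 = 2664
Selection 9: 2664 + 175 = 2839
Selection 10: 2839 + 175 = 3014
Selection 11: 3014 + 175 = 3189
Selection 12: 3189 + 175 = 3364 → 3364 − 3297 = 67
Selection 13: 67 + 175 = 242
Selection 14: 242 + 175 = 417
Selection 15: 417 + 175 = 592
Selection 16: 592 + 175 = 767
Selection 17: 767 + 175 = 942
Selection 18: 942 + 175 = 1117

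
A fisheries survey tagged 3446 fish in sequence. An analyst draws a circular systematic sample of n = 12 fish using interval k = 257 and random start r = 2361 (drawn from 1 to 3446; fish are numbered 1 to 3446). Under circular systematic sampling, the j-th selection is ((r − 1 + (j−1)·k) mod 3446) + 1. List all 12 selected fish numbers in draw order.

2361, 2618, 2875, 3132, 3389, 200, 457, 714, 971, 1228, 1485, 1742

Selection 1: 2361
Selection 2: 2361 + 257 = 2618
Selection 3: 2618 + 257 = 2875
Selection 4: 2875 + 257 = 3132
Selection 5: 3132 + 257 = 3389
Selection 6: 3389 + 257 = 3646 → 3646 − 3446 = 200
Selection 7: 200 + 257 = 457
Selection 8: 457 + 257 = 714
Selection 9: 714 + 257 = 971
Selection 10: 971 + 257 = 1228
Selection 11: 1228 + 257 = 1485
Selection 12: 1485 + 257 = 1742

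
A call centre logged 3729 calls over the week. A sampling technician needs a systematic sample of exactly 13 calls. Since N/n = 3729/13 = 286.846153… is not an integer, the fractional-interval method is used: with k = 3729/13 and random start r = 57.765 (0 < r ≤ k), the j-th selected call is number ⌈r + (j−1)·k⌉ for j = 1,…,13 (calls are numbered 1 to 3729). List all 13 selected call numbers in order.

58, 345, 632, 919, 1206, 1492, 1779, 2066, 2353, 2640, 2927, 3214, 3500

j=1: r + 0k = 57.765 → ⌈·⌉ = 58
j=2: r + 1k = 344.611153… → ⌈·⌉ = 345
j=3: r + 2k = 631.457307… → ⌈·⌉ = 632
j=4: r + 3k = 918.303461… → ⌈·⌉ = 919
j=5: r + 4k = 1205.149615… → ⌈·⌉ = 1206
j=6: r + 5k = 1491.995769… → ⌈·⌉ = 1492
j=7: r + 6k = 1778.841923… → ⌈·⌉ = 1779
j=8: r + 7k = 2065.688076… → ⌈·⌉ = 2066
j=9: r + 8k = 2352.534230… → ⌈·⌉ = 2353
j=10: r + 9k = 2639.380384… → ⌈·⌉ = 2640
j=11: r + 10k = 2926.226538… → ⌈·⌉ = 2927
j=12: r + 11k = 3213.072692… → ⌈·⌉ = 3214
j=13: r + 12k = 3499.918846… → ⌈·⌉ = 3500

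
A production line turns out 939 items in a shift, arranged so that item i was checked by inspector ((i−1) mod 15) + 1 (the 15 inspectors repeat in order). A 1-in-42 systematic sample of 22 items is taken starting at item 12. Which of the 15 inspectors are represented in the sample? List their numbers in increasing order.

Consecutive selections differ by k = 42, so their inspector numbers differ by 42 mod 15 = 12.
gcd(42, 15) = 3, so the sample visits 15/3 = 5 distinct residues mod 15.
Start 12 is inspector 12; the inspectors hit are 3, 6, 9, 12, 15.

3, 6, 9, 12, 15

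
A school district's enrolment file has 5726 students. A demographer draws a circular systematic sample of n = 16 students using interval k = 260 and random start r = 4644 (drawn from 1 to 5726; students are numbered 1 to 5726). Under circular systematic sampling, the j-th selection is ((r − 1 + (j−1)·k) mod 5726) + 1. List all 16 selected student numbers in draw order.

Selection 1: 4644
Selection 2: 4644 + 260 = 4904
Selection 3: 4904 + 260 = 5164
Selection 4: 5164 + 260 = 5424
Selection 5: 5424 + 260 = 5684
Selection 6: 5684 + 260 = 5944 → 5944 − 5726 = 218
Selection 7: 218 + 260 = 478
Selection 8: 478 + 260 = 738
Selection 9: 738 + 260 = 998
Selection 10: 998 + 260 = 1258
Selection 11: 1258 + 260 = 1518
Selection 12: 1518 + 260 = 1778
Selection 13: 1778 + 260 = 2038
Selection 14: 2038 + 260 = 2298
Selection 15: 2298 + 260 = 2558
Selection 16: 2558 + 260 = 2818

4644, 4904, 5164, 5424, 5684, 218, 478, 738, 998, 1258, 1518, 1778, 2038, 2298, 2558, 2818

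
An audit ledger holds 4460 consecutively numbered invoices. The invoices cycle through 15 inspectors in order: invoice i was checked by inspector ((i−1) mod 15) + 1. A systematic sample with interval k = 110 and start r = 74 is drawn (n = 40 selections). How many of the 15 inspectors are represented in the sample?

3

Consecutive selections differ by k = 110, so their inspector numbers differ by 110 mod 15 = 5.
gcd(110, 15) = 5, so the sample visits 15/5 = 3 distinct residues mod 15.
Start 74 is inspector 14; the inspectors hit are 4, 9, 14.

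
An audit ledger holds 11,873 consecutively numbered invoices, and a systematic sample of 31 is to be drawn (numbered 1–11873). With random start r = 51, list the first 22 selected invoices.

k = N/n = 11873/31 = 383
invoice 1: 51
invoice 2: 51 + 383 = 434
invoice 3: 434 + 383 = 817
invoice 4: 817 + 383 = 1200
invoice 5: 1200 + 383 = 1583
invoice 6: 1583 + 383 = 1966
invoice 7: 1966 + 383 = 2349
invoice 8: 2349 + 383 = 2732
invoice 9: 2732 + 383 = 3115
invoice 10: 3115 + 383 = 3498
invoice 11: 3498 + 383 = 3881
invoice 12: 3881 + 383 = 4264
invoice 13: 4264 + 383 = 4647
invoice 14: 4647 + 383 = 5030
invoice 15: 5030 + 383 = 5413
invoice 16: 5413 + 383 = 5796
invoice 17: 5796 + 383 = 6179
invoice 18: 6179 + 383 = 6562
invoice 19: 6562 + 383 = 6945
invoice 20: 6945 + 383 = 7328
invoice 21: 7328 + 383 = 7711
invoice 22: 7711 + 383 = 8094

51, 434, 817, 1200, 1583, 1966, 2349, 2732, 3115, 3498, 3881, 4264, 4647, 5030, 5413, 5796, 6179, 6562, 6945, 7328, 7711, 8094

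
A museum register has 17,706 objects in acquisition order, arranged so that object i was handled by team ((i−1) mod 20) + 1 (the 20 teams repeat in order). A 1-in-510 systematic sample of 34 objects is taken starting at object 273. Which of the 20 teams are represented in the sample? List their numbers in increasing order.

Consecutive selections differ by k = 510, so their team numbers differ by 510 mod 20 = 10.
gcd(510, 20) = 10, so the sample visits 20/10 = 2 distinct residues mod 20.
Start 273 is team 13; the teams hit are 3, 13.

3, 13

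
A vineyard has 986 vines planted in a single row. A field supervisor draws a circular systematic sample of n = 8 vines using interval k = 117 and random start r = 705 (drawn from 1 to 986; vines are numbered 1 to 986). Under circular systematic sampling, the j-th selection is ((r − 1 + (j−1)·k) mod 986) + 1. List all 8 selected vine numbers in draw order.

705, 822, 939, 70, 187, 304, 421, 538

Selection 1: 705
Selection 2: 705 + 117 = 822
Selection 3: 822 + 117 = 939
Selection 4: 939 + 117 = 1056 → 1056 − 986 = 70
Selection 5: 70 + 117 = 187
Selection 6: 187 + 117 = 304
Selection 7: 304 + 117 = 421
Selection 8: 421 + 117 = 538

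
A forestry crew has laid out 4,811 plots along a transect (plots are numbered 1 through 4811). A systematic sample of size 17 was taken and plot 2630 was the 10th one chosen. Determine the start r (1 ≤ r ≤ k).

83

k = 4811/17 = 283
r = 2630 − (10−1)×283 = 2630 − 2547 = 83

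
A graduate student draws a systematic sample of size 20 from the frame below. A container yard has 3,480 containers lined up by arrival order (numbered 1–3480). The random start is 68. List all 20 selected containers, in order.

k = N/n = 3480/20 = 174
container 1: 68
container 2: 68 + 174 = 242
container 3: 242 + 174 = 416
container 4: 416 + 174 = 590
container 5: 590 + 174 = 764
container 6: 764 + 174 = 938
container 7: 938 + 174 = 1112
container 8: 1112 + 174 = 1286
container 9: 1286 + 174 = 1460
container 10: 1460 + 174 = 1634
container 11: 1634 + 174 = 1808
container 12: 1808 + 174 = 1982
container 13: 1982 + 174 = 2156
container 14: 2156 + 174 = 2330
container 15: 2330 + 174 = 2504
container 16: 2504 + 174 = 2678
container 17: 2678 + 174 = 2852
container 18: 2852 + 174 = 3026
container 19: 3026 + 174 = 3200
container 20: 3200 + 174 = 3374

68, 242, 416, 590, 764, 938, 1112, 1286, 1460, 1634, 1808, 1982, 2156, 2330, 2504, 2678, 2852, 3026, 3200, 3374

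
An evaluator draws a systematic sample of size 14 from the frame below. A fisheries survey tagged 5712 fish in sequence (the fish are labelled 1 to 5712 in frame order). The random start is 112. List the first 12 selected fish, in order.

k = N/n = 5712/14 = 408
fish 1: 112
fish 2: 112 + 408 = 520
fish 3: 520 + 408 = 928
fish 4: 928 + 408 = 1336
fish 5: 1336 + 408 = 1744
fish 6: 1744 + 408 = 2152
fish 7: 2152 + 408 = 2560
fish 8: 2560 + 408 = 2968
fish 9: 2968 + 408 = 3376
fish 10: 3376 + 408 = 3784
fish 11: 3784 + 408 = 4192
fish 12: 4192 + 408 = 4600

112, 520, 928, 1336, 1744, 2152, 2560, 2968, 3376, 3784, 4192, 4600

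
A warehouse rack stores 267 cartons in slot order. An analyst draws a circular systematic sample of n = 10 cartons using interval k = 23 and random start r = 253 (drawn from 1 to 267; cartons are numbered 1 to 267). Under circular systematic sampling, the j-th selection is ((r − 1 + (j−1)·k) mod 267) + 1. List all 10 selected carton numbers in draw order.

253, 9, 32, 55, 78, 101, 124, 147, 170, 193

Selection 1: 253
Selection 2: 253 + 23 = 276 → 276 − 267 = 9
Selection 3: 9 + 23 = 32
Selection 4: 32 + 23 = 55
Selection 5: 55 + 23 = 78
Selection 6: 78 + 23 = 101
Selection 7: 101 + 23 = 124
Selection 8: 124 + 23 = 147
Selection 9: 147 + 23 = 170
Selection 10: 170 + 23 = 193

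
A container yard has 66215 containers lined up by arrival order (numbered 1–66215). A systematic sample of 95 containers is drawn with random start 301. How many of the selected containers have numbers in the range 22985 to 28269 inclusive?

8

k = 66215/95 = 697
First selection ≥ 22985: 301 + ⌈(22985−301)/697⌉·697 = 301 + 33×697 = 23302
Last selection ≤ 28269: 301 + ⌊(28269−301)/697⌋·697 = 301 + 40×697 = 28181
Count = 40 − 33 + 1 = 8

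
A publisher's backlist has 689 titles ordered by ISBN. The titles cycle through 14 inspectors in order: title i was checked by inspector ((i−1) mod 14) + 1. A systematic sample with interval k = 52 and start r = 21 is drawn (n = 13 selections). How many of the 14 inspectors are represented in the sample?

7

Consecutive selections differ by k = 52, so their inspector numbers differ by 52 mod 14 = 10.
gcd(52, 14) = 2, so the sample visits 14/2 = 7 distinct residues mod 14.
Start 21 is inspector 7; the inspectors hit are 1, 3, 5, 7, 9, 11, 13.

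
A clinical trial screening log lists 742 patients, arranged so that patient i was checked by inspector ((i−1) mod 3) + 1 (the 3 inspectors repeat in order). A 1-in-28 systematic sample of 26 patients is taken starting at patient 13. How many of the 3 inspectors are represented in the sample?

Consecutive selections differ by k = 28, so their inspector numbers differ by 28 mod 3 = 1.
gcd(28, 3) = 1, so the sample visits 3/1 = 3 distinct residues mod 3.
Start 13 is inspector 1; the inspectors hit are 1, 2, 3.

3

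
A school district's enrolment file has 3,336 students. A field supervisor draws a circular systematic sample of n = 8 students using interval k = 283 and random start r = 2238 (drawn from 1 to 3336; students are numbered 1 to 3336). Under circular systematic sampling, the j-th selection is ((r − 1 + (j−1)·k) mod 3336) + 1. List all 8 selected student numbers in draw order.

2238, 2521, 2804, 3087, 34, 317, 600, 883

Selection 1: 2238
Selection 2: 2238 + 283 = 2521
Selection 3: 2521 + 283 = 2804
Selection 4: 2804 + 283 = 3087
Selection 5: 3087 + 283 = 3370 → 3370 − 3336 = 34
Selection 6: 34 + 283 = 317
Selection 7: 317 + 283 = 600
Selection 8: 600 + 283 = 883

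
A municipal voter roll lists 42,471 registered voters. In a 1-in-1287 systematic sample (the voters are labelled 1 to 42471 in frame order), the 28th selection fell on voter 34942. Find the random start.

193

k = 1287
r = 34942 − (28−1)×1287 = 34942 − 34749 = 193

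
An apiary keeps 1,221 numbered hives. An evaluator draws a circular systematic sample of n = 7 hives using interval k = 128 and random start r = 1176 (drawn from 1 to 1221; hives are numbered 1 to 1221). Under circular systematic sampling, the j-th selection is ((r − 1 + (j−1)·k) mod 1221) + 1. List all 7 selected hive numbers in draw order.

Selection 1: 1176
Selection 2: 1176 + 128 = 1304 → 1304 − 1221 = 83
Selection 3: 83 + 128 = 211
Selection 4: 211 + 128 = 339
Selection 5: 339 + 128 = 467
Selection 6: 467 + 128 = 595
Selection 7: 595 + 128 = 723

1176, 83, 211, 339, 467, 595, 723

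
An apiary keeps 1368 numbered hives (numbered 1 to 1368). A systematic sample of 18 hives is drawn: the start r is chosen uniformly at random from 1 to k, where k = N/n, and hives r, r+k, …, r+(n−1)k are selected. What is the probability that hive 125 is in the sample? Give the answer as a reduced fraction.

k = 1368/18 = 76.
Hive 125 is selected iff r ≡ 125 (mod 76); exactly one such r in {1,…,76}.
Inclusion probability = 1/76.

1/76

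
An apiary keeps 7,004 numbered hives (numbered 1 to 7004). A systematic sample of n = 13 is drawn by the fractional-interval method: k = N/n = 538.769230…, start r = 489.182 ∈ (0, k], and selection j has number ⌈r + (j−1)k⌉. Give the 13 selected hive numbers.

j=1: r + 0k = 489.182 → ⌈·⌉ = 490
j=2: r + 1k = 1027.951230… → ⌈·⌉ = 1028
j=3: r + 2k = 1566.720461… → ⌈·⌉ = 1567
j=4: r + 3k = 2105.489692… → ⌈·⌉ = 2106
j=5: r + 4k = 2644.258923… → ⌈·⌉ = 2645
j=6: r + 5k = 3183.028153… → ⌈·⌉ = 3184
j=7: r + 6k = 3721.797384… → ⌈·⌉ = 3722
j=8: r + 7k = 4260.566615… → ⌈·⌉ = 4261
j=9: r + 8k = 4799.335846… → ⌈·⌉ = 4800
j=10: r + 9k = 5338.105076… → ⌈·⌉ = 5339
j=11: r + 10k = 5876.874307… → ⌈·⌉ = 5877
j=12: r + 11k = 6415.643538… → ⌈·⌉ = 6416
j=13: r + 12k = 6954.412769… → ⌈·⌉ = 6955

490, 1028, 1567, 2106, 2645, 3184, 3722, 4261, 4800, 5339, 5877, 6416, 6955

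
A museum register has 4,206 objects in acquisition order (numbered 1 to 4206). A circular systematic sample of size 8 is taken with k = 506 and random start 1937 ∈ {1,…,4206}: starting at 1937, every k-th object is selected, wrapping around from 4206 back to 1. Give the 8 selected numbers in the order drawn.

1937, 2443, 2949, 3455, 3961, 261, 767, 1273

Selection 1: 1937
Selection 2: 1937 + 506 = 2443
Selection 3: 2443 + 506 = 2949
Selection 4: 2949 + 506 = 3455
Selection 5: 3455 + 506 = 3961
Selection 6: 3961 + 506 = 4467 → 4467 − 4206 = 261
Selection 7: 261 + 506 = 767
Selection 8: 767 + 506 = 1273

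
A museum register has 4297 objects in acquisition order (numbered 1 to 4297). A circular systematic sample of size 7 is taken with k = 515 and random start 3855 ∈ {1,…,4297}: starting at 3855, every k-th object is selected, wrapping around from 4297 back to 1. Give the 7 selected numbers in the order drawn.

3855, 73, 588, 1103, 1618, 2133, 2648

Selection 1: 3855
Selection 2: 3855 + 515 = 4370 → 4370 − 4297 = 73
Selection 3: 73 + 515 = 588
Selection 4: 588 + 515 = 1103
Selection 5: 1103 + 515 = 1618
Selection 6: 1618 + 515 = 2133
Selection 7: 2133 + 515 = 2648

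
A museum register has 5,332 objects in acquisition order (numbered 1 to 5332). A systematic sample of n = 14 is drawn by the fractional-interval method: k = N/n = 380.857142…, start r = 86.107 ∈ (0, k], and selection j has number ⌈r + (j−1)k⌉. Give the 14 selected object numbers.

j=1: r + 0k = 86.107 → ⌈·⌉ = 87
j=2: r + 1k = 466.964142… → ⌈·⌉ = 467
j=3: r + 2k = 847.821285… → ⌈·⌉ = 848
j=4: r + 3k = 1228.678428… → ⌈·⌉ = 1229
j=5: r + 4k = 1609.535571… → ⌈·⌉ = 1610
j=6: r + 5k = 1990.392714… → ⌈·⌉ = 1991
j=7: r + 6k = 2371.249857… → ⌈·⌉ = 2372
j=8: r + 7k = 2752.107 → ⌈·⌉ = 2753
j=9: r + 8k = 3132.964142… → ⌈·⌉ = 3133
j=10: r + 9k = 3513.821285… → ⌈·⌉ = 3514
j=11: r + 10k = 3894.678428… → ⌈·⌉ = 3895
j=12: r + 11k = 4275.535571… → ⌈·⌉ = 4276
j=13: r + 12k = 4656.392714… → ⌈·⌉ = 4657
j=14: r + 13k = 5037.249857… → ⌈·⌉ = 5038

87, 467, 848, 1229, 1610, 1991, 2372, 2753, 3133, 3514, 3895, 4276, 4657, 5038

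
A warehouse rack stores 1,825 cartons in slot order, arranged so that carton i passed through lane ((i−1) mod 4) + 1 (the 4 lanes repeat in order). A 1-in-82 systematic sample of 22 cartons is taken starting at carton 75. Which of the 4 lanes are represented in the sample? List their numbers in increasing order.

1, 3

Consecutive selections differ by k = 82, so their lane numbers differ by 82 mod 4 = 2.
gcd(82, 4) = 2, so the sample visits 4/2 = 2 distinct residues mod 4.
Start 75 is lane 3; the lanes hit are 1, 3.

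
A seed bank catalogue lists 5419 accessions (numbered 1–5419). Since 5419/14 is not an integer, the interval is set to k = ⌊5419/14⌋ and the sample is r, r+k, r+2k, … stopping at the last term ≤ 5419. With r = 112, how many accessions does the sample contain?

14

k = ⌊5419/14⌋ = 387
Achieved size = ⌊(5419 − 112)/387⌋ + 1 = ⌊5307/387⌋ + 1 = 13 + 1 = 14
(last selection: 112 + 13×387 = 5143 ≤ 5419; next would be 5530 > 5419)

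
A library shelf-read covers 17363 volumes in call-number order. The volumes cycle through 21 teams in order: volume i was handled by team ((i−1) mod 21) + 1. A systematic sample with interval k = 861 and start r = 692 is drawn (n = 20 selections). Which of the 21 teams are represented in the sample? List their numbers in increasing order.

Consecutive selections differ by k = 861, so their team numbers differ by 861 mod 21 = 0.
gcd(861, 21) = 21, so the sample visits 21/21 = 1 distinct residues mod 21.
Start 692 is team 20; the teams hit are 20.

20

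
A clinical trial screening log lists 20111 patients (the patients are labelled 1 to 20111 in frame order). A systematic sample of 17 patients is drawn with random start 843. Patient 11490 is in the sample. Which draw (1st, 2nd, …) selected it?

k = 20111/17 = 1183
position = (11490 − 843)/1183 + 1 = 10647/1183 + 1 = 9 + 1 = 10

10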